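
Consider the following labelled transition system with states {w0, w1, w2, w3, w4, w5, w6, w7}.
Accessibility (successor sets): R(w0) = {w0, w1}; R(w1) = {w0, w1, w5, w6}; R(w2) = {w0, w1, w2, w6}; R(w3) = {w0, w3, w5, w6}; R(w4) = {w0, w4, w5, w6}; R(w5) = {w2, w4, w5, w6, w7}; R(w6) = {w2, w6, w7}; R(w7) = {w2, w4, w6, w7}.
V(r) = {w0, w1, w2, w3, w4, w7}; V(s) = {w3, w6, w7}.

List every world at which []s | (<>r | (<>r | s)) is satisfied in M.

w0, w1, w2, w3, w4, w5, w6, w7

Recall that []ψ holds at a world iff ψ holds at every accessible world, and <>ψ holds iff ψ holds at some accessible world.
Let φ = []s | (<>r | (<>r | s)). Evaluate φ at each world:
  w0 (successors {w0, w1}): φ is true.
  w1 (successors {w0, w1, w5, w6}): φ is true.
  w2 (successors {w0, w1, w2, w6}): φ is true.
  w3 (successors {w0, w3, w5, w6}): φ is true.
  w4 (successors {w0, w4, w5, w6}): φ is true.
  w5 (successors {w2, w4, w5, w6, w7}): φ is true.
  w6 (successors {w2, w6, w7}): φ is true.
  w7 (successors {w2, w4, w6, w7}): φ is true.
For instance, at w3:
  At w3: []s is false, <>r | (<>r | s) is true, so []s | (<>r | (<>r | s)) is true.
    At w3: []s requires s at every successor {w0, w3, w5, w6}.
      s fails at w0, so []s is false at w3.
    At w3: <>r is true, <>r | s is true, so <>r | (<>r | s) is true.
      At w3: <>r requires r at some successor in {w0, w3, w5, w6}.
        r holds at w0, so <>r is true at w3.
      At w3: <>r is true, s is true, so <>r | s is true.
Satisfying worlds: {w0, w1, w2, w3, w4, w5, w6, w7}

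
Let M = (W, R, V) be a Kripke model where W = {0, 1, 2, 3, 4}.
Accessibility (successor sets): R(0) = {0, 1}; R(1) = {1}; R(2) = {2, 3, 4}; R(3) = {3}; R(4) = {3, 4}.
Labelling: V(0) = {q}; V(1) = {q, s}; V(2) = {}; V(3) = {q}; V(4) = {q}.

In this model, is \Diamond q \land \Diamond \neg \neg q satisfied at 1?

Yes

Recall that \Diamond ψ holds at a world iff ψ holds at some accessible world.
At 1: \Diamond q is true, \Diamond \neg \neg q is true, so \Diamond q \land \Diamond \neg \neg q is true.
  At 1: \Diamond q requires q at some successor in {1}.
    q holds at 1, so \Diamond q is true at 1.
  At 1: \Diamond \neg \neg q requires \neg \neg q at some successor in {1}.
    \neg \neg q holds at 1, so \Diamond \neg \neg q is true at 1.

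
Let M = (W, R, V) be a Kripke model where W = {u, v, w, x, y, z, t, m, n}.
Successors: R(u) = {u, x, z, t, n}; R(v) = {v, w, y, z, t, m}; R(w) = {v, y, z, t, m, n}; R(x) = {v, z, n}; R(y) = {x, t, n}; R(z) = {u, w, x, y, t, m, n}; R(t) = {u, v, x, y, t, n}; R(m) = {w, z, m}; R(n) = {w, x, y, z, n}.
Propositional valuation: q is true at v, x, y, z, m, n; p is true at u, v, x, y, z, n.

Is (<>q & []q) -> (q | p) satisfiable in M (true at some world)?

Yes

Let φ = (<>q & []q) -> (q | p). Evaluate φ at each world:
  u (successors {u, x, z, t, n}): φ is true.
  v (successors {v, w, y, z, t, m}): φ is true.
  w (successors {v, y, z, t, m, n}): φ is true.
  x (successors {v, z, n}): φ is true.
  y (successors {x, t, n}): φ is true.
  z (successors {u, w, x, y, t, m, n}): φ is true.
  t (successors {u, v, x, y, t, n}): φ is true.
  m (successors {w, z, m}): φ is true.
  n (successors {w, x, y, z, n}): φ is true.
Detail at u (witness):
  At u: <>q & []q is false, q | p is true, so (<>q & []q) -> (q | p) is true.
    At u: <>q is true, []q is false, so <>q & []q is false.
      At u: <>q requires q at some successor in {u, x, z, t, n}.
        q holds at x, so <>q is true at u.
      At u: []q requires q at every successor {u, x, z, t, n}.
        q fails at u, so []q is false at u.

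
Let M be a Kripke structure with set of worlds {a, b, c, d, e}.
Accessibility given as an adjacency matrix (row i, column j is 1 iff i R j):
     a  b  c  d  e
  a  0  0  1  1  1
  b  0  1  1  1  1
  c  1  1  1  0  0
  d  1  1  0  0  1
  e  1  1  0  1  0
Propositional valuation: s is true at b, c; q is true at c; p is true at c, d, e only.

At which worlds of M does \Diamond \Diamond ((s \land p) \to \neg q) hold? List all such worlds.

a, b, c, d, e

Recall that \Diamond ψ holds at a world iff ψ holds at some accessible world.
Let φ = \Diamond \Diamond ((s \land p) \to \neg q). Evaluate φ at each world:
  a (successors {c, d, e}): φ is true.
  b (successors {b, c, d, e}): φ is true.
  c (successors {a, b, c}): φ is true.
  d (successors {a, b, e}): φ is true.
  e (successors {a, b, d}): φ is true.
For instance, at b:
  At b: \Diamond \Diamond ((s \land p) \to \neg q) requires \Diamond ((s \land p) \to \neg q) at some successor in {b, c, d, e}.
    \Diamond ((s \land p) \to \neg q) holds at b, so \Diamond \Diamond ((s \land p) \to \neg q) is true at b.
      At b: \Diamond ((s \land p) \to \neg q) requires (s \land p) \to \neg q at some successor in {b, c, d, e}.
        (s \land p) \to \neg q holds at b, so \Diamond ((s \land p) \to \neg q) is true at b.
Satisfying worlds: {a, b, c, d, e}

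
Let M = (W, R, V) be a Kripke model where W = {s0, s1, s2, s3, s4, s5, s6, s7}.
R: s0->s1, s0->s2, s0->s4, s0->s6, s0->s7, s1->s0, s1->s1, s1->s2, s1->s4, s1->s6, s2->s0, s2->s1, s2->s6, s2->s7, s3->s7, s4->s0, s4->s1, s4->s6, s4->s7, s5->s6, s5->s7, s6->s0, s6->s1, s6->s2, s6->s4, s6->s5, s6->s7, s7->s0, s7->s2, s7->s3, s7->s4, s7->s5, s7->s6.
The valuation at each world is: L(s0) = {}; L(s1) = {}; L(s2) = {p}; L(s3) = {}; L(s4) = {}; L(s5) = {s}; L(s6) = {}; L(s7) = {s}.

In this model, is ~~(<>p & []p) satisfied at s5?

At s5: ~(<>p & []p) is true, so ~~(<>p & []p) is false.
  At s5: <>p & []p is false, so ~(<>p & []p) is true.
    At s5: <>p is false, []p is false, so <>p & []p is false.
      At s5: <>p requires p at some successor in {s6, s7}.
        At s6: p is false.
        At s7: p is false.
      So <>p is false at s5.
      At s5: []p requires p at every successor {s6, s7}.
        p fails at s6, so []p is false at s5.

No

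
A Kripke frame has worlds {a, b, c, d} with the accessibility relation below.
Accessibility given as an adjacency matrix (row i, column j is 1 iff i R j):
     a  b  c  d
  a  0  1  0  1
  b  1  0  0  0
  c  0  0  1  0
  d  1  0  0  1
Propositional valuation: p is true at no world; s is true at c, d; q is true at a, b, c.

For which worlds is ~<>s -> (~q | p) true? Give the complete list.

a, c, d

Recall that <>ψ holds at a world iff ψ holds at some accessible world.
Let φ = ~<>s -> (~q | p). Evaluate φ at each world:
  a (successors {b, d}): φ is true.
  b (successors {a}): φ is false.
  c (successors {c}): φ is true.
  d (successors {a, d}): φ is true.
For instance, at c:
  At c: ~<>s is false, ~q | p is false, so ~<>s -> (~q | p) is true.
    At c: <>s is true, so ~<>s is false.
      At c: <>s requires s at some successor in {c}.
        s holds at c, so <>s is true at c.
Satisfying worlds: {a, c, d}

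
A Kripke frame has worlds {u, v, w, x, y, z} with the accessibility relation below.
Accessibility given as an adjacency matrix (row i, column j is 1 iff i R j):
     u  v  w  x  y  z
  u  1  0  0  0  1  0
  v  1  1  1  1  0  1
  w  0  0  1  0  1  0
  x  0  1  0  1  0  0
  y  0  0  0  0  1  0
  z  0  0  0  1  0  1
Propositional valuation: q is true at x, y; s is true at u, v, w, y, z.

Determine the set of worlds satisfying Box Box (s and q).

y

Recall that Box ψ holds at a world iff ψ holds at every accessible world, and Dia ψ holds iff ψ holds at some accessible world.
Let φ = Box Box (s and q). Evaluate φ at each world:
  u (successors {u, y}): φ is false.
  v (successors {u, v, w, x, z}): φ is false.
  w (successors {w, y}): φ is false.
  x (successors {v, x}): φ is false.
  y (successors {y}): φ is true.
  z (successors {x, z}): φ is false.
For instance, at y:
  At y: Box Box (s and q) requires Box (s and q) at every successor {y}.
      At y: Box (s and q) requires s and q at every successor {y}.
        At y: s and q is true.
      So Box (s and q) is true at y.
  So Box Box (s and q) is true at y.
Satisfying worlds: {y}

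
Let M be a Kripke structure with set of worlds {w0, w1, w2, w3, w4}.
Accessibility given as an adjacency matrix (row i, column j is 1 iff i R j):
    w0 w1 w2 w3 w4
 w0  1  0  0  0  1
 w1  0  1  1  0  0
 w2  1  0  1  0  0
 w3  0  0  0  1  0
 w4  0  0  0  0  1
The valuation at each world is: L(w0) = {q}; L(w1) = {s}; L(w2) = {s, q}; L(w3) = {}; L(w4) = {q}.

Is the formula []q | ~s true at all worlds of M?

No

Let φ = []q | ~s. Evaluate φ at each world:
  w0 (successors {w0, w4}): φ is true.
  w1 (successors {w1, w2}): φ is false.
  w2 (successors {w0, w2}): φ is true.
  w3 (successors {w3}): φ is true.
  w4 (successors {w4}): φ is true.
Detail at w1 (counterexample):
  At w1: []q is false, ~s is false, so []q | ~s is false.
    At w1: []q requires q at every successor {w1, w2}.
      q fails at w1, so []q is false at w1.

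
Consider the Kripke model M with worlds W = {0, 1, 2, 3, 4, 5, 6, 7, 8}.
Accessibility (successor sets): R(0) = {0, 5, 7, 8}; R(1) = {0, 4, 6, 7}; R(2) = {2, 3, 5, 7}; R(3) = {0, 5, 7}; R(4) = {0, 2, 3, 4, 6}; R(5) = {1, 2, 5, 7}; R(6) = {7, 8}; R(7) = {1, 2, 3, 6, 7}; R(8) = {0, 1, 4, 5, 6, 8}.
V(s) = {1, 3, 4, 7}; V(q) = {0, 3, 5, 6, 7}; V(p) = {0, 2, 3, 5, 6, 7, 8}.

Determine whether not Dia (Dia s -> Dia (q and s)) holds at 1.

No

At 1: Dia (Dia s -> Dia (q and s)) is true, so not Dia (Dia s -> Dia (q and s)) is false.
  At 1: Dia (Dia s -> Dia (q and s)) requires Dia s -> Dia (q and s) at some successor in {0, 4, 6, 7}.
    Dia s -> Dia (q and s) holds at 0, so Dia (Dia s -> Dia (q and s)) is true at 1.
      At 0: Dia s is true, Dia (q and s) is true, so Dia s -> Dia (q and s) is true.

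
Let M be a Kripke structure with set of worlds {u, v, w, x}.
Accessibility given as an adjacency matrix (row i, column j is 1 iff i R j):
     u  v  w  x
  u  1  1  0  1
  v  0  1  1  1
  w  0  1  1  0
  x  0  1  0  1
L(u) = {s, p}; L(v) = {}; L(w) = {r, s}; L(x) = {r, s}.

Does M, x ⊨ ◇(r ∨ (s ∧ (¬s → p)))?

Yes

At x: ◇(r ∨ (s ∧ (¬s → p))) requires r ∨ (s ∧ (¬s → p)) at some successor in {v, x}.
  r ∨ (s ∧ (¬s → p)) holds at x, so ◇(r ∨ (s ∧ (¬s → p))) is true at x.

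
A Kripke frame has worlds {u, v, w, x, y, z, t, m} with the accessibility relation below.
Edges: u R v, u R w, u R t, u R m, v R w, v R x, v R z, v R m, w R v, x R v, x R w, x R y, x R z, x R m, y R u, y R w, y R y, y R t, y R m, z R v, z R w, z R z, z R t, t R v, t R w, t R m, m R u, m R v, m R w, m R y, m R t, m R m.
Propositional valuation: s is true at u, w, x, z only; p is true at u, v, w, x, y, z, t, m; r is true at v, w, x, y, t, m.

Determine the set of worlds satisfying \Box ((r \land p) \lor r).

Recall that \Box ψ holds at a world iff ψ holds at every accessible world, and \Diamond ψ holds iff ψ holds at some accessible world.
Let φ = \Box ((r \land p) \lor r). Evaluate φ at each world:
  u (successors {v, w, t, m}): φ is true.
  v (successors {w, x, z, m}): φ is false.
  w (successors {v}): φ is true.
  x (successors {v, w, y, z, m}): φ is false.
  y (successors {u, w, y, t, m}): φ is false.
  z (successors {v, w, z, t}): φ is false.
  t (successors {v, w, m}): φ is true.
  m (successors {u, v, w, y, t, m}): φ is false.
For instance, at m:
  At m: \Box ((r \land p) \lor r) requires (r \land p) \lor r at every successor {u, v, w, y, t, m}.
    (r \land p) \lor r fails at u, so \Box ((r \land p) \lor r) is false at m.
Satisfying worlds: {u, w, t}

u, w, t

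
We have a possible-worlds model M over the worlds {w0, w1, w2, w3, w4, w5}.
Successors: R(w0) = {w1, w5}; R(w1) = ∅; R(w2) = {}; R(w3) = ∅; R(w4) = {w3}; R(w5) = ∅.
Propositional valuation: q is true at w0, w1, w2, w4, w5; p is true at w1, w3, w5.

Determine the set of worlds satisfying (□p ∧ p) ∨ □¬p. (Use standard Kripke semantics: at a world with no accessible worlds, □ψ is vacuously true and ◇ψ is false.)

Recall that □ψ holds at a world iff ψ holds at every accessible world, and ◇ψ holds iff ψ holds at some accessible world.
Let φ = (□p ∧ p) ∨ □¬p. Evaluate φ at each world:
  w0 (successors {w1, w5}): φ is false.
  w1 (successors ∅): φ is true.
  w2 (successors ∅): φ is true.
  w3 (successors ∅): φ is true.
  w4 (successors {w3}): φ is false.
  w5 (successors ∅): φ is true.
For instance, at w0:
  At w0: □p ∧ p is false, □¬p is false, so (□p ∧ p) ∨ □¬p is false.
    At w0: □p is true, p is false, so □p ∧ p is false.
      At w0: □p requires p at every successor {w1, w5}.
        At w1: p is true.
        At w5: p is true.
      So □p is true at w0.
    At w0: □¬p requires ¬p at every successor {w1, w5}.
      ¬p fails at w1, so □¬p is false at w0.
Satisfying worlds: {w1, w2, w3, w5}

w1, w2, w3, w5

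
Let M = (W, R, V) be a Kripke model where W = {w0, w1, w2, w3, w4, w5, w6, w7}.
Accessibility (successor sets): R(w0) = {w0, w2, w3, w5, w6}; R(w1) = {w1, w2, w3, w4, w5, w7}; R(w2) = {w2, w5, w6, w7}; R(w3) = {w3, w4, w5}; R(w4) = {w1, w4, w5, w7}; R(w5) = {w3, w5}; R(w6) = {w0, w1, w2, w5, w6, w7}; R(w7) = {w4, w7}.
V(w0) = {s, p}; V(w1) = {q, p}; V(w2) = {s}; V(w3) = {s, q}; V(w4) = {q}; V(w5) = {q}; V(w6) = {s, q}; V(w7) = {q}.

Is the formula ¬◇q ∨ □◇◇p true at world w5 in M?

Recall that □ψ holds at a world iff ψ holds at every accessible world, and ◇ψ holds iff ψ holds at some accessible world.
At w5: ¬◇q is false, □◇◇p is false, so ¬◇q ∨ □◇◇p is false.
  At w5: ◇q is true, so ¬◇q is false.
    At w5: ◇q requires q at some successor in {w3, w5}.
      q holds at w3, so ◇q is true at w5.
  At w5: □◇◇p requires ◇◇p at every successor {w3, w5}.
    ◇◇p fails at w5, so □◇◇p is false at w5.
      At w5: ◇◇p requires ◇p at some successor in {w3, w5}.
        At w3: ◇p is false.
        At w5: ◇p is false.
      So ◇◇p is false at w5.

No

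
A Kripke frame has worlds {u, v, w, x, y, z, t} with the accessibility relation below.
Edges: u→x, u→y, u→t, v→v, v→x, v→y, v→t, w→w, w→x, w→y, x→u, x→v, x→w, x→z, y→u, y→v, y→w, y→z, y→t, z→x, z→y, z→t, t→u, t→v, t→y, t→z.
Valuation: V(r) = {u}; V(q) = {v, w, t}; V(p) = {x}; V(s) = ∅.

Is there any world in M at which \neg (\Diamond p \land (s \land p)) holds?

Yes

Let φ = \neg (\Diamond p \land (s \land p)). Evaluate φ at each world:
  u (successors {x, y, t}): φ is true.
  v (successors {v, x, y, t}): φ is true.
  w (successors {w, x, y}): φ is true.
  x (successors {u, v, w, z}): φ is true.
  y (successors {u, v, w, z, t}): φ is true.
  z (successors {x, y, t}): φ is true.
  t (successors {u, v, y, z}): φ is true.
Detail at u (witness):
  At u: \Diamond p \land (s \land p) is false, so \neg (\Diamond p \land (s \land p)) is true.
    At u: \Diamond p is true, s \land p is false, so \Diamond p \land (s \land p) is false.
      At u: \Diamond p requires p at some successor in {x, y, t}.
        p holds at x, so \Diamond p is true at u.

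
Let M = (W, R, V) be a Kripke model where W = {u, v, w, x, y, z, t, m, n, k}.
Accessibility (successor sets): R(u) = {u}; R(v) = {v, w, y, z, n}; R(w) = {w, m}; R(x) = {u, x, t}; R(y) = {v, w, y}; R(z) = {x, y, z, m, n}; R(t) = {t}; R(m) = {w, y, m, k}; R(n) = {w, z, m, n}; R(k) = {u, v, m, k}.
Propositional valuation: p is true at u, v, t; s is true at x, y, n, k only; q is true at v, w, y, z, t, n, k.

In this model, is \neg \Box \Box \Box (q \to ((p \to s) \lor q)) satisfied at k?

No

At k: \Box \Box \Box (q \to ((p \to s) \lor q)) is true, so \neg \Box \Box \Box (q \to ((p \to s) \lor q)) is false.
  At k: \Box \Box \Box (q \to ((p \to s) \lor q)) requires \Box \Box (q \to ((p \to s) \lor q)) at every successor {u, v, m, k}.
    At u: \Box \Box (q \to ((p \to s) \lor q)) is true.
    At v: \Box \Box (q \to ((p \to s) \lor q)) is true.
    At m: \Box \Box (q \to ((p \to s) \lor q)) is true.
    At k: \Box \Box (q \to ((p \to s) \lor q)) is true.
  So \Box \Box \Box (q \to ((p \to s) \lor q)) is true at k.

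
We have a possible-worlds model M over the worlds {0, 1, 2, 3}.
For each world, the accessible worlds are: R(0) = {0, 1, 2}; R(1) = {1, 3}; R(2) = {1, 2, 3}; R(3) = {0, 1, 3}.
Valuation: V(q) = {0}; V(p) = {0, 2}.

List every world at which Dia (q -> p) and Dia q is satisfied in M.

0, 3

Let φ = Dia (q -> p) and Dia q. Evaluate φ at each world:
  0 (successors {0, 1, 2}): φ is true.
  1 (successors {1, 3}): φ is false.
  2 (successors {1, 2, 3}): φ is false.
  3 (successors {0, 1, 3}): φ is true.
For instance, at 0:
  At 0: Dia (q -> p) is true, Dia q is true, so Dia (q -> p) and Dia q is true.
    At 0: Dia (q -> p) requires q -> p at some successor in {0, 1, 2}.
      q -> p holds at 0, so Dia (q -> p) is true at 0.
    At 0: Dia q requires q at some successor in {0, 1, 2}.
      q holds at 0, so Dia q is true at 0.
Satisfying worlds: {0, 3}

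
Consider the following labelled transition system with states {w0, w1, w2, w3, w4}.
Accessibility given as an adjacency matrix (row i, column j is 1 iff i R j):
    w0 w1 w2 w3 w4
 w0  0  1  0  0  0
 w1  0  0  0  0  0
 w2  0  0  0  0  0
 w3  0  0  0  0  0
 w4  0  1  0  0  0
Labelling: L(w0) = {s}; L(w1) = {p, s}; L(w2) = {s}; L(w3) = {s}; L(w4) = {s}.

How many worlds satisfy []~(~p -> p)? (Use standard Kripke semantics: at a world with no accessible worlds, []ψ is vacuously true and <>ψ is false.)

3

Recall that []ψ holds at a world iff ψ holds at every accessible world, and <>ψ holds iff ψ holds at some accessible world.
Let φ = []~(~p -> p). Evaluate φ at each world:
  w0 (successors {w1}): φ is false.
  w1 (successors ∅): φ is true.
  w2 (successors ∅): φ is true.
  w3 (successors ∅): φ is true.
  w4 (successors {w1}): φ is false.
For instance, at w0:
  At w0: []~(~p -> p) requires ~(~p -> p) at every successor {w1}.
    ~(~p -> p) fails at w1, so []~(~p -> p) is false at w0.
Satisfying worlds: {w1, w2, w3}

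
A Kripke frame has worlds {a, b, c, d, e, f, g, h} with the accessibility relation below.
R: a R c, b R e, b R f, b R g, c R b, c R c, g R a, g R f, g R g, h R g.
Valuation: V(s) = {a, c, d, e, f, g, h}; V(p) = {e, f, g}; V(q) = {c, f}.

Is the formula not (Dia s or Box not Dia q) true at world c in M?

No

At c: Dia s or Box not Dia q is true, so not (Dia s or Box not Dia q) is false.
  At c: Dia s is true, Box not Dia q is false, so Dia s or Box not Dia q is true.
    At c: Dia s requires s at some successor in {b, c}.
      s holds at c, so Dia s is true at c.
    At c: Box not Dia q requires not Dia q at every successor {b, c}.
      not Dia q fails at b, so Box not Dia q is false at c.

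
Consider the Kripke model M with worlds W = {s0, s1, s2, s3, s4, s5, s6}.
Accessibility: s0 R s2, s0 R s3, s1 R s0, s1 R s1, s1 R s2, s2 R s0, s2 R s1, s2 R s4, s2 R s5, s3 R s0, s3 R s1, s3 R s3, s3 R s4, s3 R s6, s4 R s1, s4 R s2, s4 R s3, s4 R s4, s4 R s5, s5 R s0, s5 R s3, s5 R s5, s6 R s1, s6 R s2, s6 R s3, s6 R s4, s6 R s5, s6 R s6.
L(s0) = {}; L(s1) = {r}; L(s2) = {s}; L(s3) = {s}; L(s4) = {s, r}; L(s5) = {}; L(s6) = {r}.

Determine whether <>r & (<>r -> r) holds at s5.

No

At s5: <>r is false, <>r -> r is true, so <>r & (<>r -> r) is false.
  At s5: <>r requires r at some successor in {s0, s3, s5}.
    At s0: r is false.
    At s3: r is false.
    At s5: r is false.
  So <>r is false at s5.
  At s5: <>r is false, r is false, so <>r -> r is true.
    At s5: <>r requires r at some successor in {s0, s3, s5}.
      At s0: r is false.
      At s3: r is false.
      At s5: r is false.
    So <>r is false at s5.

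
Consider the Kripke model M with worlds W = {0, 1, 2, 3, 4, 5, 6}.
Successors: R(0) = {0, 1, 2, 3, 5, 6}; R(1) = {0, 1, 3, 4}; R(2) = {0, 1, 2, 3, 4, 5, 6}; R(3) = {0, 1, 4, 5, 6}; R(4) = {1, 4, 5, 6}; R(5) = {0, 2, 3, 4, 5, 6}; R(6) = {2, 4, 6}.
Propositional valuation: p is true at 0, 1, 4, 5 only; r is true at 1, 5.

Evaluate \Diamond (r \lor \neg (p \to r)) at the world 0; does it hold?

Yes

At 0: \Diamond (r \lor \neg (p \to r)) requires r \lor \neg (p \to r) at some successor in {0, 1, 2, 3, 5, 6}.
  r \lor \neg (p \to r) holds at 0, so \Diamond (r \lor \neg (p \to r)) is true at 0.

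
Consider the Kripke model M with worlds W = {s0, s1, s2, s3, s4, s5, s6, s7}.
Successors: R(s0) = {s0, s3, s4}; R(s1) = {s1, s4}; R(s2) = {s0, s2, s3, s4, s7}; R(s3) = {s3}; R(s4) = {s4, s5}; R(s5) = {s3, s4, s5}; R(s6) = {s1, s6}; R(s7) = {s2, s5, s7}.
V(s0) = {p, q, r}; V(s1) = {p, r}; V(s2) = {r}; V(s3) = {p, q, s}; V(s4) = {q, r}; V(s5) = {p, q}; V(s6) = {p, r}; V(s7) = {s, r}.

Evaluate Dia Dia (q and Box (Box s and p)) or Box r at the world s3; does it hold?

At s3: Dia Dia (q and Box (Box s and p)) is true, Box r is false, so Dia Dia (q and Box (Box s and p)) or Box r is true.
  At s3: Dia Dia (q and Box (Box s and p)) requires Dia (q and Box (Box s and p)) at some successor in {s3}.
    Dia (q and Box (Box s and p)) holds at s3, so Dia Dia (q and Box (Box s and p)) is true at s3.
      At s3: Dia (q and Box (Box s and p)) requires q and Box (Box s and p) at some successor in {s3}.
        q and Box (Box s and p) holds at s3, so Dia (q and Box (Box s and p)) is true at s3.
  At s3: Box r requires r at every successor {s3}.
    r fails at s3, so Box r is false at s3.

Yes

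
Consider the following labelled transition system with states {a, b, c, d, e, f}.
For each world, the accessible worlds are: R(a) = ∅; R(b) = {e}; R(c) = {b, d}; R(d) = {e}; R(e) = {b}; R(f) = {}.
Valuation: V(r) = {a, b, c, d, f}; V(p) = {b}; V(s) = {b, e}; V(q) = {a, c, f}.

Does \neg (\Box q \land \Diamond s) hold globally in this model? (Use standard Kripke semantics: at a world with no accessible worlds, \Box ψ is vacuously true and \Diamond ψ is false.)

Yes

Recall that \Box ψ holds at a world iff ψ holds at every accessible world, and \Diamond ψ holds iff ψ holds at some accessible world.
Let φ = \neg (\Box q \land \Diamond s). Evaluate φ at each world:
  a (successors ∅): φ is true.
  b (successors {e}): φ is true.
  c (successors {b, d}): φ is true.
  d (successors {e}): φ is true.
  e (successors {b}): φ is true.
  f (successors ∅): φ is true.
For instance, at d:
  At d: \Box q \land \Diamond s is false, so \neg (\Box q \land \Diamond s) is true.
    At d: \Box q is false, \Diamond s is true, so \Box q \land \Diamond s is false.
      At d: \Box q requires q at every successor {e}.
        q fails at e, so \Box q is false at d.
      At d: \Diamond s requires s at some successor in {e}.
        s holds at e, so \Diamond s is true at d.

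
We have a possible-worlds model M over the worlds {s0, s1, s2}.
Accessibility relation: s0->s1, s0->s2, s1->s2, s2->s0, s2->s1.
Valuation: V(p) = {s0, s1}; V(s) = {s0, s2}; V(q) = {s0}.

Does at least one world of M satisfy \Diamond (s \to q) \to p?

Let φ = \Diamond (s \to q) \to p. Evaluate φ at each world:
  s0 (successors {s1, s2}): φ is true.
  s1 (successors {s2}): φ is true.
  s2 (successors {s0, s1}): φ is false.
Detail at s0 (witness):
  At s0: \Diamond (s \to q) is true, p is true, so \Diamond (s \to q) \to p is true.
    At s0: \Diamond (s \to q) requires s \to q at some successor in {s1, s2}.
      s \to q holds at s1, so \Diamond (s \to q) is true at s0.

Yes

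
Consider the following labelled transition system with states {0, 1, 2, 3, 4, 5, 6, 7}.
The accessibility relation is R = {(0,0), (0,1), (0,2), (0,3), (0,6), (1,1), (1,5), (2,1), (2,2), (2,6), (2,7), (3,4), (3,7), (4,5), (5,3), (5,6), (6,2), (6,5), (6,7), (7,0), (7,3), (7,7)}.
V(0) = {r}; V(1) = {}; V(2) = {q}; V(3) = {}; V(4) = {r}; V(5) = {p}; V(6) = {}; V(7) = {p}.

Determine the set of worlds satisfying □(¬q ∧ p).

Recall that □ψ holds at a world iff ψ holds at every accessible world, and ◇ψ holds iff ψ holds at some accessible world.
Let φ = □(¬q ∧ p). Evaluate φ at each world:
  0 (successors {0, 1, 2, 3, 6}): φ is false.
  1 (successors {1, 5}): φ is false.
  2 (successors {1, 2, 6, 7}): φ is false.
  3 (successors {4, 7}): φ is false.
  4 (successors {5}): φ is true.
  5 (successors {3, 6}): φ is false.
  6 (successors {2, 5, 7}): φ is false.
  7 (successors {0, 3, 7}): φ is false.
For instance, at 2:
  At 2: □(¬q ∧ p) requires ¬q ∧ p at every successor {1, 2, 6, 7}.
    ¬q ∧ p fails at 1, so □(¬q ∧ p) is false at 2.
Satisfying worlds: {4}

4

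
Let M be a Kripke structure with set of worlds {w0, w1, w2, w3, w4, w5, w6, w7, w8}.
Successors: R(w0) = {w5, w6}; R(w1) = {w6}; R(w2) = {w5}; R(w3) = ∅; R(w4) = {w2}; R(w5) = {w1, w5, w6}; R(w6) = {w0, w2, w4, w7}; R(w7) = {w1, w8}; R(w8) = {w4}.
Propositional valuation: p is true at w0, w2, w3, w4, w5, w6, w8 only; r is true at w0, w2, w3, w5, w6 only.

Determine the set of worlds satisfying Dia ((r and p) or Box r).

w0, w1, w2, w4, w5, w6, w7, w8

Let φ = Dia ((r and p) or Box r). Evaluate φ at each world:
  w0 (successors {w5, w6}): φ is true.
  w1 (successors {w6}): φ is true.
  w2 (successors {w5}): φ is true.
  w3 (successors ∅): φ is false.
  w4 (successors {w2}): φ is true.
  w5 (successors {w1, w5, w6}): φ is true.
  w6 (successors {w0, w2, w4, w7}): φ is true.
  w7 (successors {w1, w8}): φ is true.
  w8 (successors {w4}): φ is true.
For instance, at w0:
  At w0: Dia ((r and p) or Box r) requires (r and p) or Box r at some successor in {w5, w6}.
    (r and p) or Box r holds at w5, so Dia ((r and p) or Box r) is true at w0.
      At w5: r and p is true, Box r is false, so (r and p) or Box r is true.
Satisfying worlds: {w0, w1, w2, w4, w5, w6, w7, w8}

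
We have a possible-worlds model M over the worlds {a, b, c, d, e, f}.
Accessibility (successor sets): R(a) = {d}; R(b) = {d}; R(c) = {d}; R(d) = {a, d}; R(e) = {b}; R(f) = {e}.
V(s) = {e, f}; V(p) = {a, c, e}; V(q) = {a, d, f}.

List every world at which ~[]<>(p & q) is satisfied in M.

d, e, f

Let φ = ~[]<>(p & q). Evaluate φ at each world:
  a (successors {d}): φ is false.
  b (successors {d}): φ is false.
  c (successors {d}): φ is false.
  d (successors {a, d}): φ is true.
  e (successors {b}): φ is true.
  f (successors {e}): φ is true.
For instance, at f:
  At f: []<>(p & q) is false, so ~[]<>(p & q) is true.
    At f: []<>(p & q) requires <>(p & q) at every successor {e}.
      <>(p & q) fails at e, so []<>(p & q) is false at f.
Satisfying worlds: {d, e, f}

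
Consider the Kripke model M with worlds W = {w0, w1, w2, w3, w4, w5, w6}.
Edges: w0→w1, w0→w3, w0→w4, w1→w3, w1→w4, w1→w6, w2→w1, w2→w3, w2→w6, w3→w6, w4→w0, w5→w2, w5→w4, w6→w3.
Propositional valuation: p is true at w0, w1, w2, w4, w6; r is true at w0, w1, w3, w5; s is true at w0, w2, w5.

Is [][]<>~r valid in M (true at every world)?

Let φ = [][]<>~r. Evaluate φ at each world:
  w0 (successors {w1, w3, w4}): φ is false.
  w1 (successors {w3, w4, w6}): φ is false.
  w2 (successors {w1, w3, w6}): φ is false.
  w3 (successors {w6}): φ is true.
  w4 (successors {w0}): φ is false.
  w5 (successors {w2, w4}): φ is false.
  w6 (successors {w3}): φ is false.
Detail at w0 (counterexample):
  At w0: [][]<>~r requires []<>~r at every successor {w1, w3, w4}.
    []<>~r fails at w1, so [][]<>~r is false at w0.
      At w1: []<>~r requires <>~r at every successor {w3, w4, w6}.
        <>~r fails at w4, so []<>~r is false at w1.

No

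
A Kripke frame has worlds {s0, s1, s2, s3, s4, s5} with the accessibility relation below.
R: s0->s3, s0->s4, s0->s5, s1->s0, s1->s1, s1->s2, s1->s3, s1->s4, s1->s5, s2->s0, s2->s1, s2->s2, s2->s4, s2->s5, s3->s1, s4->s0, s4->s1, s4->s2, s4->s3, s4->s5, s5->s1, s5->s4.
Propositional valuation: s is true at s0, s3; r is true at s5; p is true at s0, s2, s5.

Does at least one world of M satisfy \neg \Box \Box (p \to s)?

Let φ = \neg \Box \Box (p \to s). Evaluate φ at each world:
  s0 (successors {s3, s4, s5}): φ is true.
  s1 (successors {s0, s1, s2, s3, s4, s5}): φ is true.
  s2 (successors {s0, s1, s2, s4, s5}): φ is true.
  s3 (successors {s1}): φ is true.
  s4 (successors {s0, s1, s2, s3, s5}): φ is true.
  s5 (successors {s1, s4}): φ is true.
Detail at s0 (witness):
  At s0: \Box \Box (p \to s) is false, so \neg \Box \Box (p \to s) is true.
    At s0: \Box \Box (p \to s) requires \Box (p \to s) at every successor {s3, s4, s5}.
      \Box (p \to s) fails at s4, so \Box \Box (p \to s) is false at s0.

Yes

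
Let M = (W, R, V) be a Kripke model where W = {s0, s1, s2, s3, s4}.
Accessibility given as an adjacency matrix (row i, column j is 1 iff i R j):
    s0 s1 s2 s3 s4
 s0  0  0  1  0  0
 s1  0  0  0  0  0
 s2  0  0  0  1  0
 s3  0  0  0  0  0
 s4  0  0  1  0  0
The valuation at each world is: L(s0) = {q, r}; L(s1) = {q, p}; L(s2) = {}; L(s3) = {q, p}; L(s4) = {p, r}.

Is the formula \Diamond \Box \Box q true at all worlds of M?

Let φ = \Diamond \Box \Box q. Evaluate φ at each world:
  s0 (successors {s2}): φ is true.
  s1 (successors ∅): φ is false.
  s2 (successors {s3}): φ is true.
  s3 (successors ∅): φ is false.
  s4 (successors {s2}): φ is true.
Detail at s1 (counterexample):
  At s1: no accessible worlds, so \Diamond \Box \Box q is false.

No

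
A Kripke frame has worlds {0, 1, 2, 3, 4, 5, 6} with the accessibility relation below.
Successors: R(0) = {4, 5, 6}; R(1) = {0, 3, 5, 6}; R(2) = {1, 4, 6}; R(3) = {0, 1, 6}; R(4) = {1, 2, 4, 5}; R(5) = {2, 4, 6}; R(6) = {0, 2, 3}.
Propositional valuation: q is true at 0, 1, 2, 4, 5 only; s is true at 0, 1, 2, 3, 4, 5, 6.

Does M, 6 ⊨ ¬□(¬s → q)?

Recall that □ψ holds at a world iff ψ holds at every accessible world, and ◇ψ holds iff ψ holds at some accessible world.
At 6: □(¬s → q) is true, so ¬□(¬s → q) is false.
  At 6: □(¬s → q) requires ¬s → q at every successor {0, 2, 3}.
    At 0: ¬s → q is true.
    At 2: ¬s → q is true.
    At 3: ¬s → q is true.
  So □(¬s → q) is true at 6.

No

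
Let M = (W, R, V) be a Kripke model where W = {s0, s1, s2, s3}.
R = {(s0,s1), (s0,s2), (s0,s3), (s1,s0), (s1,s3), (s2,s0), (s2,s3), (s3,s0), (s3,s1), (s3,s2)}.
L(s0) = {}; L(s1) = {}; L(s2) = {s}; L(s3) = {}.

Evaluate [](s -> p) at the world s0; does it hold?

Recall that []ψ holds at a world iff ψ holds at every accessible world, and <>ψ holds iff ψ holds at some accessible world.
At s0: [](s -> p) requires s -> p at every successor {s1, s2, s3}.
  s -> p fails at s2, so [](s -> p) is false at s0.

No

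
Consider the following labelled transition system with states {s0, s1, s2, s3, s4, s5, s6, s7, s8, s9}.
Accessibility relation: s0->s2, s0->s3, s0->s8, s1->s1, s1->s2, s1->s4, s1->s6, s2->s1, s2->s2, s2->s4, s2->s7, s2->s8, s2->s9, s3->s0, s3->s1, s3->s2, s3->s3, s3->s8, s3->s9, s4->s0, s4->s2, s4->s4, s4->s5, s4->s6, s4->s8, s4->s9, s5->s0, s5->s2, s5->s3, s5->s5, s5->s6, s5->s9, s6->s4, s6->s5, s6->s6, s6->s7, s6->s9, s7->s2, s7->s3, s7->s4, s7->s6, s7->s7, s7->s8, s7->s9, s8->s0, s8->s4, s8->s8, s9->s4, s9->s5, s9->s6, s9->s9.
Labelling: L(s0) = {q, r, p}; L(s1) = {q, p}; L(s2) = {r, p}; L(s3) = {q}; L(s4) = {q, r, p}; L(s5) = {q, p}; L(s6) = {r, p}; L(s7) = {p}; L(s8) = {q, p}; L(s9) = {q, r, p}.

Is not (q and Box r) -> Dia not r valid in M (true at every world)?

Yes

Let φ = not (q and Box r) -> Dia not r. Evaluate φ at each world:
  s0 (successors {s2, s3, s8}): φ is true.
  s1 (successors {s1, s2, s4, s6}): φ is true.
  s2 (successors {s1, s2, s4, s7, s8, s9}): φ is true.
  s3 (successors {s0, s1, s2, s3, s8, s9}): φ is true.
  s4 (successors {s0, s2, s4, s5, s6, s8, s9}): φ is true.
  s5 (successors {s0, s2, s3, s5, s6, s9}): φ is true.
  s6 (successors {s4, s5, s6, s7, s9}): φ is true.
  s7 (successors {s2, s3, s4, s6, s7, s8, s9}): φ is true.
  s8 (successors {s0, s4, s8}): φ is true.
  s9 (successors {s4, s5, s6, s9}): φ is true.
For instance, at s9:
  At s9: not (q and Box r) is true, Dia not r is true, so not (q and Box r) -> Dia not r is true.
    At s9: q and Box r is false, so not (q and Box r) is true.
      At s9: q is true, Box r is false, so q and Box r is false.
    At s9: Dia not r requires not r at some successor in {s4, s5, s6, s9}.
      not r holds at s5, so Dia not r is true at s9.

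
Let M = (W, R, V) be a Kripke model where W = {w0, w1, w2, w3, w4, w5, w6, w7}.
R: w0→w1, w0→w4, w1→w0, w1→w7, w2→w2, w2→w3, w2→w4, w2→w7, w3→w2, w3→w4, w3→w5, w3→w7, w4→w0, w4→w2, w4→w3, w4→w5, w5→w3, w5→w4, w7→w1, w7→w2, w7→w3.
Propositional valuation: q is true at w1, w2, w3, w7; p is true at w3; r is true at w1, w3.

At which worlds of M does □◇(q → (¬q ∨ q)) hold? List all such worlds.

Recall that □ψ holds at a world iff ψ holds at every accessible world, and ◇ψ holds iff ψ holds at some accessible world.
Let φ = □◇(q → (¬q ∨ q)). Evaluate φ at each world:
  w0 (successors {w1, w4}): φ is true.
  w1 (successors {w0, w7}): φ is true.
  w2 (successors {w2, w3, w4, w7}): φ is true.
  w3 (successors {w2, w4, w5, w7}): φ is true.
  w4 (successors {w0, w2, w3, w5}): φ is true.
  w5 (successors {w3, w4}): φ is true.
  w6 (successors ∅): φ is true.
  w7 (successors {w1, w2, w3}): φ is true.
For instance, at w1:
  At w1: □◇(q → (¬q ∨ q)) requires ◇(q → (¬q ∨ q)) at every successor {w0, w7}.
      At w0: ◇(q → (¬q ∨ q)) requires q → (¬q ∨ q) at some successor in {w1, w4}.
        q → (¬q ∨ q) holds at w1, so ◇(q → (¬q ∨ q)) is true at w0.
      At w7: ◇(q → (¬q ∨ q)) requires q → (¬q ∨ q) at some successor in {w1, w2, w3}.
        q → (¬q ∨ q) holds at w1, so ◇(q → (¬q ∨ q)) is true at w7.
  So □◇(q → (¬q ∨ q)) is true at w1.
Satisfying worlds: {w0, w1, w2, w3, w4, w5, w6, w7}

w0, w1, w2, w3, w4, w5, w6, w7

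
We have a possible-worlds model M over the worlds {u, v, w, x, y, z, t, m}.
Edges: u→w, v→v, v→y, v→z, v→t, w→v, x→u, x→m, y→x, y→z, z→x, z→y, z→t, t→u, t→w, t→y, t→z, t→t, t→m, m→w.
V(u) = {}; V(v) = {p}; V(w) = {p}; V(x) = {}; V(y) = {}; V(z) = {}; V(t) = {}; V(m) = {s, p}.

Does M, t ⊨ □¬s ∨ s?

Recall that □ψ holds at a world iff ψ holds at every accessible world, and ◇ψ holds iff ψ holds at some accessible world.
At t: □¬s is false, s is false, so □¬s ∨ s is false.
  At t: □¬s requires ¬s at every successor {u, w, y, z, t, m}.
    ¬s fails at m, so □¬s is false at t.

No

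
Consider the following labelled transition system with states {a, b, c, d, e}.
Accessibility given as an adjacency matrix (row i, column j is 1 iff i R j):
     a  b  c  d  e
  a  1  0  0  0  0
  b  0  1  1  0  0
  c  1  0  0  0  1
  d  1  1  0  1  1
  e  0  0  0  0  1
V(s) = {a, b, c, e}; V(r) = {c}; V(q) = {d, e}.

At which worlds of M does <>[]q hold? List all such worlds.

c, d, e

Recall that []ψ holds at a world iff ψ holds at every accessible world, and <>ψ holds iff ψ holds at some accessible world.
Let φ = <>[]q. Evaluate φ at each world:
  a (successors {a}): φ is false.
  b (successors {b, c}): φ is false.
  c (successors {a, e}): φ is true.
  d (successors {a, b, d, e}): φ is true.
  e (successors {e}): φ is true.
For instance, at b:
  At b: <>[]q requires []q at some successor in {b, c}.
    At b: []q is false.
    At c: []q is false.
  So <>[]q is false at b.
Satisfying worlds: {c, d, e}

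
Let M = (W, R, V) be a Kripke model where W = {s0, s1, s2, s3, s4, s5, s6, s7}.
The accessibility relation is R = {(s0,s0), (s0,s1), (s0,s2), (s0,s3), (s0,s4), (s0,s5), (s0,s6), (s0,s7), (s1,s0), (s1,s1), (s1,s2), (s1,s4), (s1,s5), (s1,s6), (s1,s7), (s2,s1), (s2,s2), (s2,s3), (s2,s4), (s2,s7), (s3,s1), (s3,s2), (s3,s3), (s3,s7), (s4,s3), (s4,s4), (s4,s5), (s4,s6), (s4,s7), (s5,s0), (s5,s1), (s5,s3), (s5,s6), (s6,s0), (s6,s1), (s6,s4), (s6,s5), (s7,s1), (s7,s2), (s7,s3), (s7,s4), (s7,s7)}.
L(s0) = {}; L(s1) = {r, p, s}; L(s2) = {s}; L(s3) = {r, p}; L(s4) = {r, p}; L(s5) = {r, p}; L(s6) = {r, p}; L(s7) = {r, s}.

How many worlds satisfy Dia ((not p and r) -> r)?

8

Let φ = Dia ((not p and r) -> r). Evaluate φ at each world:
  s0 (successors {s0, s1, s2, s3, s4, s5, s6, s7}): φ is true.
  s1 (successors {s0, s1, s2, s4, s5, s6, s7}): φ is true.
  s2 (successors {s1, s2, s3, s4, s7}): φ is true.
  s3 (successors {s1, s2, s3, s7}): φ is true.
  s4 (successors {s3, s4, s5, s6, s7}): φ is true.
  s5 (successors {s0, s1, s3, s6}): φ is true.
  s6 (successors {s0, s1, s4, s5}): φ is true.
  s7 (successors {s1, s2, s3, s4, s7}): φ is true.
For instance, at s6:
  At s6: Dia ((not p and r) -> r) requires (not p and r) -> r at some successor in {s0, s1, s4, s5}.
    (not p and r) -> r holds at s0, so Dia ((not p and r) -> r) is true at s6.
Satisfying worlds: {s0, s1, s2, s3, s4, s5, s6, s7}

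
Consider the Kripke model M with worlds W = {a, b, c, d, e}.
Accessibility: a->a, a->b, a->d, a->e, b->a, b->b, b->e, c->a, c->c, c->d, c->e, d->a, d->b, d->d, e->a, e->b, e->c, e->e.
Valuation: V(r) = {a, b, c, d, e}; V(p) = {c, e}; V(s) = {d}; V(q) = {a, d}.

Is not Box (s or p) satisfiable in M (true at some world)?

Let φ = not Box (s or p). Evaluate φ at each world:
  a (successors {a, b, d, e}): φ is true.
  b (successors {a, b, e}): φ is true.
  c (successors {a, c, d, e}): φ is true.
  d (successors {a, b, d}): φ is true.
  e (successors {a, b, c, e}): φ is true.
Detail at a (witness):
  At a: Box (s or p) is false, so not Box (s or p) is true.
    At a: Box (s or p) requires s or p at every successor {a, b, d, e}.
      s or p fails at a, so Box (s or p) is false at a.

Yes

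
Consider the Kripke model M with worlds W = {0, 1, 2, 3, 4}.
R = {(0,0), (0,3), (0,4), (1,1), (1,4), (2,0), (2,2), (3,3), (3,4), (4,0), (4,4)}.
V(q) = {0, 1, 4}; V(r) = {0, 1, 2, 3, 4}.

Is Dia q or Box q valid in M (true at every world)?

Let φ = Dia q or Box q. Evaluate φ at each world:
  0 (successors {0, 3, 4}): φ is true.
  1 (successors {1, 4}): φ is true.
  2 (successors {0, 2}): φ is true.
  3 (successors {3, 4}): φ is true.
  4 (successors {0, 4}): φ is true.
For instance, at 0:
  At 0: Dia q is true, Box q is false, so Dia q or Box q is true.
    At 0: Dia q requires q at some successor in {0, 3, 4}.
      q holds at 0, so Dia q is true at 0.
    At 0: Box q requires q at every successor {0, 3, 4}.
      q fails at 3, so Box q is false at 0.

Yes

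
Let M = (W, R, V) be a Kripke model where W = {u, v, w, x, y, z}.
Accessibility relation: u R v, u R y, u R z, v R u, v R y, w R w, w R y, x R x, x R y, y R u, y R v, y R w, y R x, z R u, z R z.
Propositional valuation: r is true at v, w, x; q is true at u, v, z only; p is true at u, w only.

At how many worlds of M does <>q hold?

Let φ = <>q. Evaluate φ at each world:
  u (successors {v, y, z}): φ is true.
  v (successors {u, y}): φ is true.
  w (successors {w, y}): φ is false.
  x (successors {x, y}): φ is false.
  y (successors {u, v, w, x}): φ is true.
  z (successors {u, z}): φ is true.
For instance, at y:
  At y: <>q requires q at some successor in {u, v, w, x}.
    q holds at u, so <>q is true at y.
Satisfying worlds: {u, v, y, z}

4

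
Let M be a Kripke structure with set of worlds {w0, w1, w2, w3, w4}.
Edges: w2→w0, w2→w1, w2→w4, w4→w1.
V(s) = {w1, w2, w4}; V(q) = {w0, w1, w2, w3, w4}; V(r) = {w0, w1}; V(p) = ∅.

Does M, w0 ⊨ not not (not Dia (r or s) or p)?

At w0: not (not Dia (r or s) or p) is false, so not not (not Dia (r or s) or p) is true.
  At w0: not Dia (r or s) or p is true, so not (not Dia (r or s) or p) is false.
    At w0: not Dia (r or s) is true, p is false, so not Dia (r or s) or p is true.
      At w0: Dia (r or s) is false, so not Dia (r or s) is true.

Yes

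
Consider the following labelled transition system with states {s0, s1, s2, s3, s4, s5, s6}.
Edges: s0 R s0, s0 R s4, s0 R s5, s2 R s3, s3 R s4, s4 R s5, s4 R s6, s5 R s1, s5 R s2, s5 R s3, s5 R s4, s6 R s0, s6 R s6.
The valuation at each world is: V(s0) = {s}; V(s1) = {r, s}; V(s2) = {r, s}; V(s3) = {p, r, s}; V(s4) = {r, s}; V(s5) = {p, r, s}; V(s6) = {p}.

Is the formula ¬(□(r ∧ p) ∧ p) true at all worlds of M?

Let φ = ¬(□(r ∧ p) ∧ p). Evaluate φ at each world:
  s0 (successors {s0, s4, s5}): φ is true.
  s1 (successors ∅): φ is true.
  s2 (successors {s3}): φ is true.
  s3 (successors {s4}): φ is true.
  s4 (successors {s5, s6}): φ is true.
  s5 (successors {s1, s2, s3, s4}): φ is true.
  s6 (successors {s0, s6}): φ is true.
For instance, at s2:
  At s2: □(r ∧ p) ∧ p is false, so ¬(□(r ∧ p) ∧ p) is true.
    At s2: □(r ∧ p) is true, p is false, so □(r ∧ p) ∧ p is false.
      At s2: □(r ∧ p) requires r ∧ p at every successor {s3}.
        At s3: r ∧ p is true.
      So □(r ∧ p) is true at s2.

Yes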